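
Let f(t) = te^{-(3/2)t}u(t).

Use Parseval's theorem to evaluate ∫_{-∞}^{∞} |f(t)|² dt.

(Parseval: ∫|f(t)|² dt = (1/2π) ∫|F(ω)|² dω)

∫|f(t)|² dt = \frac{2}{27}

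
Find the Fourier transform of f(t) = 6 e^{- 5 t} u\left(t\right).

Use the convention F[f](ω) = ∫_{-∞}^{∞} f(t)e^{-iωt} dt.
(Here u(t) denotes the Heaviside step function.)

F(ω) = \frac{6}{i \omega + 5}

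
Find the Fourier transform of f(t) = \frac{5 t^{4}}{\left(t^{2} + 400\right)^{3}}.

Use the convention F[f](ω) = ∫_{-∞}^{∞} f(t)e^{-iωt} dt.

F(ω) = \frac{\pi \left(400 \omega^{2} - 100 \left|{\omega}\right| + 3\right) e^{- 20 \left|{\omega}\right|}}{32}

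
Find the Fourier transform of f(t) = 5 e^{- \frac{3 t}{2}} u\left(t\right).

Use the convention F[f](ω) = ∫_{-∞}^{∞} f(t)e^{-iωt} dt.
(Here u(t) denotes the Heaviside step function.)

F(ω) = \frac{10}{2 i \omega + 3}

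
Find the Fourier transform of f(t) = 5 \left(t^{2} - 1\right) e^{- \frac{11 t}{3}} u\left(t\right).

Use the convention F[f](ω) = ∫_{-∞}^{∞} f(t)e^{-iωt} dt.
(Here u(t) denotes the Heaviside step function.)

F(ω) = \frac{15 \left(54 i \omega - \left(3 i \omega + 11\right)^{3} + 198\right)}{\left(3 i \omega + 11\right)^{4}}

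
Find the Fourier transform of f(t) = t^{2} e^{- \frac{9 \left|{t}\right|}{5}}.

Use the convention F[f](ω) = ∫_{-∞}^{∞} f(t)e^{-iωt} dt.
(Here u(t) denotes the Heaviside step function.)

F(ω) = \frac{13500 \left(27 - 25 \omega^{2}\right)}{\left(25 \omega^{2} + 81\right)^{3}}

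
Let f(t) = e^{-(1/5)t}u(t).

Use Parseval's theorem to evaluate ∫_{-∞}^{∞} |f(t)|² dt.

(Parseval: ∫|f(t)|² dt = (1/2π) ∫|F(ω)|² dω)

∫|f(t)|² dt = \frac{5}{2}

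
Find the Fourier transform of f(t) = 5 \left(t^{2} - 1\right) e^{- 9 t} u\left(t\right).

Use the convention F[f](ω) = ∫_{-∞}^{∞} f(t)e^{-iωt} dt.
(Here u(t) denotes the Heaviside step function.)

F(ω) = \frac{5 \left(2 i \omega - \left(i \omega + 9\right)^{3} + 18\right)}{\left(i \omega + 9\right)^{4}}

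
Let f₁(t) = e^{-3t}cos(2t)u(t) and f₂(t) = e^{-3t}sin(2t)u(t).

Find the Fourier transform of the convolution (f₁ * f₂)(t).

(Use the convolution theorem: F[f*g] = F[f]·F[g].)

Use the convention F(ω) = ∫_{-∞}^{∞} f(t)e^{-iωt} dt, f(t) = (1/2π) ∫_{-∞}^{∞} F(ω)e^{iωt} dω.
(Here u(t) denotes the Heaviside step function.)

F[f₁*f₂](ω) = \frac{2 \left(i \omega + 3\right)}{\left(\left(i \omega + 3\right)^{2} + 4\right)^{2}}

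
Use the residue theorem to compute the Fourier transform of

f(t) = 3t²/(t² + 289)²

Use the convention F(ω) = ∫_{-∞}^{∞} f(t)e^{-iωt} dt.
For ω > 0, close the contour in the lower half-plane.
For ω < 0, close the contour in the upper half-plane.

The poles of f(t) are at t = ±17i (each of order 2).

Let g(z) = f(z)e^{-iωz}; for large |z| the factor e^{-iωz} decays in the lower half-plane when ω > 0 and in the upper half-plane when ω < 0.

Case ω > 0 (lower half-plane, clockwise contour ⇒ F(ω) = -2πi·ΣRes):
  Res_{z = - 17 i} g(z) = \frac{3 i \left(1 - 17 \omega\right) e^{- 17 \omega}}{68} (pole of order 2)
  F(ω) = -2πi·ΣRes = \frac{3 \pi \left(1 - 17 \omega\right) e^{- 17 \omega}}{34}

Case ω < 0 (upper half-plane, counterclockwise contour ⇒ F(ω) = +2πi·ΣRes):
  Res_{z = 17 i} g(z) = \frac{3 i \left(- 17 \omega - 1\right) e^{17 \omega}}{68} (pole of order 2)
  F(ω) = 2πi·ΣRes = \frac{3 \pi \left(17 \omega + 1\right) e^{17 \omega}}{34}

Both cases combine into a single formula in |ω|:

F(ω) = \frac{3 \pi \left(1 - 17 \left|{\omega}\right|\right) e^{- 17 \left|{\omega}\right|}}{34}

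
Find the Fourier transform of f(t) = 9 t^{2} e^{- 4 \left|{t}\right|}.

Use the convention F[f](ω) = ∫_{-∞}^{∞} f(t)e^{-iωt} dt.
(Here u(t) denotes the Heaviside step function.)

F(ω) = \frac{144 \left(16 - 3 \omega^{2}\right)}{\left(\omega^{2} + 16\right)^{3}}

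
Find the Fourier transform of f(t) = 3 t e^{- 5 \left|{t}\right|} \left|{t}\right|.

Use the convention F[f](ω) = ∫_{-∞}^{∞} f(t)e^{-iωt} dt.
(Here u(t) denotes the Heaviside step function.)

F(ω) = \frac{12 i \omega \left(\omega^{2} - 75\right)}{\left(\omega^{2} + 25\right)^{3}}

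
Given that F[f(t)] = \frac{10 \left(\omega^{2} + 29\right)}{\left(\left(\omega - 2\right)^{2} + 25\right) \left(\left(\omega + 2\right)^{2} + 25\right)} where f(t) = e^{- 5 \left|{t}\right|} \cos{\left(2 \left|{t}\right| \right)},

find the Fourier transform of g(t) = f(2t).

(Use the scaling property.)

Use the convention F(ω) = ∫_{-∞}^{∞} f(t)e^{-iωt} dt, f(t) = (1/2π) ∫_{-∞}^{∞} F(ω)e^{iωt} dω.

F[g](ω) = \frac{20 \left(\omega^{2} + 116\right)}{\omega^{4} + 168 \omega^{2} + 13456}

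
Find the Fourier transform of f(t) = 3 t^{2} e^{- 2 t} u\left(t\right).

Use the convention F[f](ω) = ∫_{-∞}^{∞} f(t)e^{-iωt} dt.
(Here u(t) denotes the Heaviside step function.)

F(ω) = \frac{6}{\left(i \omega + 2\right)^{3}}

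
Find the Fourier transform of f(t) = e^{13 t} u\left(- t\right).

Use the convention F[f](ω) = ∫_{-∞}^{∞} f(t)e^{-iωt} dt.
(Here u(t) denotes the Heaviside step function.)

F(ω) = \frac{i}{\omega + 13 i}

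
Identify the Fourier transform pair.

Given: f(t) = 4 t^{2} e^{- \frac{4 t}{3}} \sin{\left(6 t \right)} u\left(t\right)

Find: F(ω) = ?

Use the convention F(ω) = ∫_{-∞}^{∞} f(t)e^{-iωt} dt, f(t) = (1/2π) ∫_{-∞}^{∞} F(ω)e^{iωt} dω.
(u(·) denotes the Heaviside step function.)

F(ω) = \frac{11664 \left(\left(3 i \omega + 4\right)^{2} - 108\right)}{\left(\left(3 i \omega + 4\right)^{2} + 324\right)^{3}}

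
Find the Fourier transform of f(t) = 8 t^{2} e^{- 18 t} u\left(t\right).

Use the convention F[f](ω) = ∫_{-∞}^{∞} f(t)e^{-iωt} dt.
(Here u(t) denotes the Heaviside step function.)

F(ω) = \frac{16}{\left(i \omega + 18\right)^{3}}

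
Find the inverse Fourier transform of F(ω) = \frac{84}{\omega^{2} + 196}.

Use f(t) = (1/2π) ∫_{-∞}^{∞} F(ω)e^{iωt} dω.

f(t) = 3 e^{- 14 \left|{t}\right|}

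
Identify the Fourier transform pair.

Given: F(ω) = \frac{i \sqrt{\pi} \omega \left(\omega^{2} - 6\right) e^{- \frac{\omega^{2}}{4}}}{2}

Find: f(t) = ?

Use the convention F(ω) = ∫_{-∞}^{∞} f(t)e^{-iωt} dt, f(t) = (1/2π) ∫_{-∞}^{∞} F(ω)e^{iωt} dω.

f(t) = 4 t^{3} e^{- t^{2}}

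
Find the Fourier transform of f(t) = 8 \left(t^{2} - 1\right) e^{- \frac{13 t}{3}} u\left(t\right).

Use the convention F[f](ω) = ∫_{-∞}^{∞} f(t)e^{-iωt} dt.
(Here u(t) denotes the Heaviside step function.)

F(ω) = \frac{24 \left(54 i \omega - \left(3 i \omega + 13\right)^{3} + 234\right)}{\left(3 i \omega + 13\right)^{4}}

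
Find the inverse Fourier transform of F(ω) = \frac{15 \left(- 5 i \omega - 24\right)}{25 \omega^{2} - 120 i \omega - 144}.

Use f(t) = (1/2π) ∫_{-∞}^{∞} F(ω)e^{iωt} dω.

f(t) = 3 \left(\frac{12 t}{5} + 1\right) e^{- \frac{12 t}{5}} u\left(t\right)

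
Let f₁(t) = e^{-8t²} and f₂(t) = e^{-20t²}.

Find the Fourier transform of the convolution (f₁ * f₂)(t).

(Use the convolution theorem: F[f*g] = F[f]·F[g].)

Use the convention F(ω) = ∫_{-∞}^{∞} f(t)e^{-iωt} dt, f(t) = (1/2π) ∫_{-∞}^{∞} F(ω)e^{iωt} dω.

F[f₁*f₂](ω) = \frac{\sqrt{10} \pi e^{- \frac{7 \omega^{2}}{160}}}{40}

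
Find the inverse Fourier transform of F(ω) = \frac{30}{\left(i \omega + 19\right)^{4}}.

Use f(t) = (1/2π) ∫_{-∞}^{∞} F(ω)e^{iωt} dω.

f(t) = 5 t^{3} e^{- 19 t} u\left(t\right)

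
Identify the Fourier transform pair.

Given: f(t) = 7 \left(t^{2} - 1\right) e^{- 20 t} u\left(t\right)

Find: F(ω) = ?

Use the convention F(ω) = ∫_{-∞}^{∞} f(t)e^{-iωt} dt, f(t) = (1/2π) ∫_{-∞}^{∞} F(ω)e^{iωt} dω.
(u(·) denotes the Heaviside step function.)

F(ω) = \frac{7 \left(2 i \omega - \left(i \omega + 20\right)^{3} + 40\right)}{\left(i \omega + 20\right)^{4}}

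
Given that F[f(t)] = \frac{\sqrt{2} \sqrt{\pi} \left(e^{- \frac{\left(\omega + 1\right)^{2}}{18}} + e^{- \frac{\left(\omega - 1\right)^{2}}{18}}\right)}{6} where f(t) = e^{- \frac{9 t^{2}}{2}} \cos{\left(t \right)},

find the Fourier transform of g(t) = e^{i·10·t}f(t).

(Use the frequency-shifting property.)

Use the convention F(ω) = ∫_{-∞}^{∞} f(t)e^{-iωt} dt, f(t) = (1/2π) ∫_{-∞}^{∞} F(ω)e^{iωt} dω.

F[g](ω) = \frac{\sqrt{2} \sqrt{\pi} \left(e^{\omega + \frac{121}{18}} + e^{\frac{11 \omega}{9} + \frac{9}{2}}\right) e^{- \frac{\omega^{2}}{18} - \frac{101}{9}}}{6}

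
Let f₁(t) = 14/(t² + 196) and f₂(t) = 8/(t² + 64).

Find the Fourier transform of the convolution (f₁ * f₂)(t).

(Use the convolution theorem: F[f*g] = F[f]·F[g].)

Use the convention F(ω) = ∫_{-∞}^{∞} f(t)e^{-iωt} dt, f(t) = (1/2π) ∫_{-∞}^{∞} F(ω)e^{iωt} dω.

F[f₁*f₂](ω) = \pi^{2} e^{- 22 \left|{\omega}\right|}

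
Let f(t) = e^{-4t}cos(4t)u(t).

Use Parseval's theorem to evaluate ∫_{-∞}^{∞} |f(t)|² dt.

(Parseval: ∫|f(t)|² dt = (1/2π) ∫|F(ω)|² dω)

∫|f(t)|² dt = \frac{3}{32}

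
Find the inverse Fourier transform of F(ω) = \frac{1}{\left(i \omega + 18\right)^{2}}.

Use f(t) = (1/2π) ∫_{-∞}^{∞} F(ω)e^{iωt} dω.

f(t) = t e^{- 18 t} u\left(t\right)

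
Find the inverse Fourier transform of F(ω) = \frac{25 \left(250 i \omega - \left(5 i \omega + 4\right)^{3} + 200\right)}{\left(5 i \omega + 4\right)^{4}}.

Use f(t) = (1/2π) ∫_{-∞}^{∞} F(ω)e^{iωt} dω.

f(t) = 5 \left(t^{2} - 1\right) e^{- \frac{4 t}{5}} u\left(t\right)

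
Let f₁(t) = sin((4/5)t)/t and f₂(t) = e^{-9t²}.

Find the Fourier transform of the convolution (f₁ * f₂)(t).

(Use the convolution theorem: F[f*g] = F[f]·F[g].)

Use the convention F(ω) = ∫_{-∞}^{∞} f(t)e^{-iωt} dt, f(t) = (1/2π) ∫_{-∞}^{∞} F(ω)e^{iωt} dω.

F[f₁*f₂](ω) = \begin{cases} \frac{\pi^{\frac{3}{2}} e^{- \frac{\omega^{2}}{36}}}{3} & \text{for}\: \omega > - \frac{4}{5} \wedge \omega < \frac{4}{5} \\0 & \text{otherwise} \end{cases}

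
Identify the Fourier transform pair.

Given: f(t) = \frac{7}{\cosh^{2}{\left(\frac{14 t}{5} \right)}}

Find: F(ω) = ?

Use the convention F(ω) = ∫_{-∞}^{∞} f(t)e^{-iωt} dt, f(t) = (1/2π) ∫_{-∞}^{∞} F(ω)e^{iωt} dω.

F(ω) = \frac{25 \pi \omega}{28 \sinh{\left(\frac{5 \pi \omega}{28} \right)}}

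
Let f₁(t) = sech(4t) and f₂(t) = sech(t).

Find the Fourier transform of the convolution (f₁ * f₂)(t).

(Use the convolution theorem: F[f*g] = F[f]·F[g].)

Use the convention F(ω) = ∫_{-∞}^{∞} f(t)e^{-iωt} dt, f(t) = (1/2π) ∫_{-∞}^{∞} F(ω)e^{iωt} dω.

F[f₁*f₂](ω) = \frac{\pi^{2}}{4 \cosh{\left(\frac{\pi \omega}{8} \right)} \cosh{\left(\frac{\pi \omega}{2} \right)}}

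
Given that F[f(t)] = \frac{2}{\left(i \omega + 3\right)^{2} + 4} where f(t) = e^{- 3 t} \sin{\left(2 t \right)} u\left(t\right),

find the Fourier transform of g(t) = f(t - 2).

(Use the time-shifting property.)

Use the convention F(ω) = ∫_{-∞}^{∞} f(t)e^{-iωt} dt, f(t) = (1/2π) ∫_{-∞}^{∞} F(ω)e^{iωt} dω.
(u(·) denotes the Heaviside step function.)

F[g](ω) = \frac{2 e^{- 2 i \omega}}{\left(i \omega + 3\right)^{2} + 4}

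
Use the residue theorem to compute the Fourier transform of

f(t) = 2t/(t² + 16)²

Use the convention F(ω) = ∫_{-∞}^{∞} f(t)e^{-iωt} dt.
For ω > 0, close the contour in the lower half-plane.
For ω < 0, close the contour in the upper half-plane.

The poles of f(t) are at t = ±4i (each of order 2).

Let g(z) = f(z)e^{-iωz}; for large |z| the factor e^{-iωz} decays in the lower half-plane when ω > 0 and in the upper half-plane when ω < 0.

Case ω > 0 (lower half-plane, clockwise contour ⇒ F(ω) = -2πi·ΣRes):
  Res_{z = - 4 i} g(z) = \frac{\omega e^{- 4 \omega}}{8} (pole of order 2)
  F(ω) = -2πi·ΣRes = - \frac{i \pi \omega e^{- 4 \omega}}{4}

Case ω < 0 (upper half-plane, counterclockwise contour ⇒ F(ω) = +2πi·ΣRes):
  Res_{z = 4 i} g(z) = - \frac{\omega e^{4 \omega}}{8} (pole of order 2)
  F(ω) = 2πi·ΣRes = - \frac{i \pi \omega e^{4 \omega}}{4}

Both cases combine into a single formula in |ω|:

F(ω) = - \frac{i \pi \omega e^{- 4 \left|{\omega}\right|}}{4}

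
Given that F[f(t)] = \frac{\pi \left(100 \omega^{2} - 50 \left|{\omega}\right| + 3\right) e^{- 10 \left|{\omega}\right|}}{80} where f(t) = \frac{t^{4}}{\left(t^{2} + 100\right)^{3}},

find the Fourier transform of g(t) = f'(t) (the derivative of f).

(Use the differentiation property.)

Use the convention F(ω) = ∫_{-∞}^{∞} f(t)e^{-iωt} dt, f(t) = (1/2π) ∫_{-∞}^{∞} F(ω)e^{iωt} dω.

F[g](ω) = \frac{i \pi \omega \left(100 \omega^{2} - 50 \left|{\omega}\right| + 3\right) e^{- 10 \left|{\omega}\right|}}{80}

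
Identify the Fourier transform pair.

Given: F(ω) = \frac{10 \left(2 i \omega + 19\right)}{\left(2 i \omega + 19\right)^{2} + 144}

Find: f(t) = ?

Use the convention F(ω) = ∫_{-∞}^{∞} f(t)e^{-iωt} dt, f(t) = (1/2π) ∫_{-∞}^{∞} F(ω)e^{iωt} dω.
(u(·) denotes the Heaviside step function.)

f(t) = 5 e^{- \frac{19 t}{2}} \cos{\left(6 t \right)} u\left(t\right)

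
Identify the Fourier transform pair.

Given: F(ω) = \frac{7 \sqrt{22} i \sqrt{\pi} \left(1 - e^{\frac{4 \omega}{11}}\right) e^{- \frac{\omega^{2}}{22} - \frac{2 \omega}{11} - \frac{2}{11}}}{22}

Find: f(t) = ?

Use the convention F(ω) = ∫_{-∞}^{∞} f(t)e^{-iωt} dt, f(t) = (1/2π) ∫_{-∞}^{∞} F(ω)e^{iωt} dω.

f(t) = 7 e^{- \frac{11 t^{2}}{2}} \sin{\left(2 t \right)}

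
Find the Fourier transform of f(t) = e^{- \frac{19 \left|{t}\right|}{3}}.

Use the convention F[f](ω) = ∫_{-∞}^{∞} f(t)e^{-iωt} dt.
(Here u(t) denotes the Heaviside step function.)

F(ω) = \frac{114}{9 \omega^{2} + 361}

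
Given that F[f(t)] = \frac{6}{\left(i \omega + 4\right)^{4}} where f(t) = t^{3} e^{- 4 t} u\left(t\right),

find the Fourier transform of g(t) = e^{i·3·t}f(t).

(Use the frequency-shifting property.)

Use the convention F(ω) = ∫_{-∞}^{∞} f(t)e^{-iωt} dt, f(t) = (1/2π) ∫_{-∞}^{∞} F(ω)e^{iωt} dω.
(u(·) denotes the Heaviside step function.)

F[g](ω) = \frac{6}{\left(i \left(\omega - 3\right) + 4\right)^{4}}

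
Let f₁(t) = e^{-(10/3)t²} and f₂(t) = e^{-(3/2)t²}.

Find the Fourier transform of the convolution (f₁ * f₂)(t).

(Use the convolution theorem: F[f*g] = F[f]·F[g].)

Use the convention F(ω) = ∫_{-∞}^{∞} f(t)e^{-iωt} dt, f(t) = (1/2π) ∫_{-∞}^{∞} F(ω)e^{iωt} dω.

F[f₁*f₂](ω) = \frac{\sqrt{5} \pi e^{- \frac{29 \omega^{2}}{120}}}{5}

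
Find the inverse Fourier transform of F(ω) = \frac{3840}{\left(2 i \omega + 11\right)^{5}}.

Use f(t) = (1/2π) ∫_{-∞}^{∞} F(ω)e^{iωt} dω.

f(t) = 5 t^{4} e^{- \frac{11 t}{2}} u\left(t\right)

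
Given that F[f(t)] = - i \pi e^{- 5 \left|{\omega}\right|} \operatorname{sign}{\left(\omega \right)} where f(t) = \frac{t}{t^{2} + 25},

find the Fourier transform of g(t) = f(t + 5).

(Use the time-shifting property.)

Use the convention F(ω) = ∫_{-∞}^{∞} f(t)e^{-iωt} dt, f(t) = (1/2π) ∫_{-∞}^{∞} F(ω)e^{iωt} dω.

F[g](ω) = - i \pi e^{5 i \omega} e^{- 5 \left|{\omega}\right|} \operatorname{sign}{\left(\omega \right)}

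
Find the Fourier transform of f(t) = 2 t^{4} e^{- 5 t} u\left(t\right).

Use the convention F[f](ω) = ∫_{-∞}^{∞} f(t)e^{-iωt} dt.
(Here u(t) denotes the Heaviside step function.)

F(ω) = \frac{48}{\left(i \omega + 5\right)^{5}}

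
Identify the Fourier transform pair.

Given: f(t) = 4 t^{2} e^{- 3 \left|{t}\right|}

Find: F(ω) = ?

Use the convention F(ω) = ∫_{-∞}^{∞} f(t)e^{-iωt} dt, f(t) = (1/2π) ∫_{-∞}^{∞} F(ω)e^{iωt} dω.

F(ω) = \frac{144 \left(3 - \omega^{2}\right)}{\left(\omega^{2} + 9\right)^{3}}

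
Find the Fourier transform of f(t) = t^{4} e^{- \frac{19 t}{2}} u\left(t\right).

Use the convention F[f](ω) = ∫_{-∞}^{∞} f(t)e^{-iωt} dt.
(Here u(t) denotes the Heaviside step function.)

F(ω) = \frac{768}{\left(2 i \omega + 19\right)^{5}}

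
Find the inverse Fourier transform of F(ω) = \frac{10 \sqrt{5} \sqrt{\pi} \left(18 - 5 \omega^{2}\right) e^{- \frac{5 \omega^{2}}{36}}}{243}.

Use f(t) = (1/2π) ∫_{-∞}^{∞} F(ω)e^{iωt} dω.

f(t) = 8 t^{2} e^{- \frac{9 t^{2}}{5}}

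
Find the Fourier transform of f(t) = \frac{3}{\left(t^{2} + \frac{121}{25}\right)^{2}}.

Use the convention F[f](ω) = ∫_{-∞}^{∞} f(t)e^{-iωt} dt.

F(ω) = \frac{75 \pi \left(11 \left|{\omega}\right| + 5\right) e^{- \frac{11 \left|{\omega}\right|}{5}}}{2662}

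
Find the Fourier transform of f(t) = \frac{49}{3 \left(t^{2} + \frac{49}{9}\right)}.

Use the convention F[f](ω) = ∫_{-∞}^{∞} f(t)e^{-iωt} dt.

F(ω) = 7 \pi e^{- \frac{7 \left|{\omega}\right|}{3}}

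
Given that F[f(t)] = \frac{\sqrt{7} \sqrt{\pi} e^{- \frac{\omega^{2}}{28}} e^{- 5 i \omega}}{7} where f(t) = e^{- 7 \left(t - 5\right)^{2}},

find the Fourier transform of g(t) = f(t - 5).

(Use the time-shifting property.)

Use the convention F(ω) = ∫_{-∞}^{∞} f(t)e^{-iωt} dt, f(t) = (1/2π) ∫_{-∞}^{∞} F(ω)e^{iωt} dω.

F[g](ω) = \frac{\sqrt{7} \sqrt{\pi} e^{- \frac{\omega \left(\omega + 280 i\right)}{28}}}{7}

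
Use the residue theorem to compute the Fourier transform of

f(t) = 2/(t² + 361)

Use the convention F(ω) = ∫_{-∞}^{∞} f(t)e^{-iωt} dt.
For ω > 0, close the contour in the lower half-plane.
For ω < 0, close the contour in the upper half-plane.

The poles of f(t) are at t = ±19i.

Let g(z) = f(z)e^{-iωz}; for large |z| the factor e^{-iωz} decays in the lower half-plane when ω > 0 and in the upper half-plane when ω < 0.

Case ω > 0 (lower half-plane, clockwise contour ⇒ F(ω) = -2πi·ΣRes):
  Res_{z = - 19 i} g(z) = \frac{i e^{- 19 \omega}}{19}
  F(ω) = -2πi·ΣRes = \frac{2 \pi e^{- 19 \omega}}{19}

Case ω < 0 (upper half-plane, counterclockwise contour ⇒ F(ω) = +2πi·ΣRes):
  Res_{z = 19 i} g(z) = - \frac{i e^{19 \omega}}{19}
  F(ω) = 2πi·ΣRes = \frac{2 \pi e^{19 \omega}}{19}

Both cases combine into a single formula in |ω|:

F(ω) = \frac{2 \pi e^{- 19 \left|{\omega}\right|}}{19}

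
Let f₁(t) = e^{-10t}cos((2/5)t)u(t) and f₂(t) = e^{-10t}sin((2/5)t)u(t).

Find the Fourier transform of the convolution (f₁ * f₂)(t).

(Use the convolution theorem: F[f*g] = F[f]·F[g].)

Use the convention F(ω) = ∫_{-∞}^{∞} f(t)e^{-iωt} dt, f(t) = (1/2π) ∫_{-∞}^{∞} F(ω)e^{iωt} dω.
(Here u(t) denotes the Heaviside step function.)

F[f₁*f₂](ω) = \frac{250 \left(i \omega + 10\right)}{\left(25 \left(i \omega + 10\right)^{2} + 4\right)^{2}}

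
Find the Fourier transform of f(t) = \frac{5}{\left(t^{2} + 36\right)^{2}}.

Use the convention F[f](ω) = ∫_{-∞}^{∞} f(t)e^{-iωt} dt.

F(ω) = \frac{5 \pi \left(6 \left|{\omega}\right| + 1\right) e^{- 6 \left|{\omega}\right|}}{432}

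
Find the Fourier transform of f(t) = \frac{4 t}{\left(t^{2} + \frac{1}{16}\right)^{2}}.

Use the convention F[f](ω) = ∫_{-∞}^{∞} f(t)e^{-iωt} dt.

F(ω) = - 8 i \pi \omega e^{- \frac{\left|{\omega}\right|}{4}}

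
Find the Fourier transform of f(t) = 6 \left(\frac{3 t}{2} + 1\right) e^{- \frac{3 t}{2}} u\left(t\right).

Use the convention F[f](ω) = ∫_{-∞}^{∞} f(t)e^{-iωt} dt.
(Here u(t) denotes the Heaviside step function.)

F(ω) = \frac{24 \left(- i \omega - 3\right)}{4 \omega^{2} - 12 i \omega - 9}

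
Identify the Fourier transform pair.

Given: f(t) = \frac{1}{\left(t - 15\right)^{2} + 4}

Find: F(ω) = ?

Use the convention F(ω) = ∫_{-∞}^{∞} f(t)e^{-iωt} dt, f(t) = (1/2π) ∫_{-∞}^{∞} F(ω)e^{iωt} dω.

F(ω) = \frac{\pi e^{- 15 i \omega - 2 \left|{\omega}\right|}}{2}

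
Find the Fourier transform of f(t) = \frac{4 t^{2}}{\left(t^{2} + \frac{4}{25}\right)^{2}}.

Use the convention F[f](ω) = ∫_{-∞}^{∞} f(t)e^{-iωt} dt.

F(ω) = \pi \left(5 - 2 \left|{\omega}\right|\right) e^{- \frac{2 \left|{\omega}\right|}{5}}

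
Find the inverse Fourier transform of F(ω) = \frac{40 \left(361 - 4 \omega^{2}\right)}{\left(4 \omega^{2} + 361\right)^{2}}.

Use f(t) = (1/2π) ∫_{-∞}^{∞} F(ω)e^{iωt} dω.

f(t) = 5 e^{- \frac{19 \left|{t}\right|}{2}} \left|{t}\right|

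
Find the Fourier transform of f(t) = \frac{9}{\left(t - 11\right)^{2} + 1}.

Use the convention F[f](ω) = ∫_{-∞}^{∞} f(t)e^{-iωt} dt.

F(ω) = 9 \pi e^{- 11 i \omega - \left|{\omega}\right|}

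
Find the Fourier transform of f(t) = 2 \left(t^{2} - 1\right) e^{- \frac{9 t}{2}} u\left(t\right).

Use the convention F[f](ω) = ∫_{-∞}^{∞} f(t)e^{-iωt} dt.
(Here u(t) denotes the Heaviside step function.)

F(ω) = \frac{4 \left(16 i \omega - \left(2 i \omega + 9\right)^{3} + 72\right)}{\left(2 i \omega + 9\right)^{4}}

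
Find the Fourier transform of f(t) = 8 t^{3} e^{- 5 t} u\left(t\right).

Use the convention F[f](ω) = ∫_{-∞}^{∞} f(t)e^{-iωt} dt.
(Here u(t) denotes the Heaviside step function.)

F(ω) = \frac{48}{\left(i \omega + 5\right)^{4}}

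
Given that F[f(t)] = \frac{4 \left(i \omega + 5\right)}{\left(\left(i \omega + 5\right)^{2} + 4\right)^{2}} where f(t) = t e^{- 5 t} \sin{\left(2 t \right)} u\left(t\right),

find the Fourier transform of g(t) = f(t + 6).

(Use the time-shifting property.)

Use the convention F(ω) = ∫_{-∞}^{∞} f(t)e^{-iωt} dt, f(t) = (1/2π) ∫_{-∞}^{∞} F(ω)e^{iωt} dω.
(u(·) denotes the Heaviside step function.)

F[g](ω) = \frac{4 \left(i \omega + 5\right) e^{6 i \omega}}{\left(\left(i \omega + 5\right)^{2} + 4\right)^{2}}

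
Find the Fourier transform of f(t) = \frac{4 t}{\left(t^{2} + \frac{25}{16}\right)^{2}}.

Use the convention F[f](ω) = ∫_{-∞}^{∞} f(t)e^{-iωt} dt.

F(ω) = - \frac{8 i \pi \omega e^{- \frac{5 \left|{\omega}\right|}{4}}}{5}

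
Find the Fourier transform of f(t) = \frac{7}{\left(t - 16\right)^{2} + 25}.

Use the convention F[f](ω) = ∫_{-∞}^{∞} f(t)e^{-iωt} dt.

F(ω) = \frac{7 \pi e^{- 16 i \omega - 5 \left|{\omega}\right|}}{5}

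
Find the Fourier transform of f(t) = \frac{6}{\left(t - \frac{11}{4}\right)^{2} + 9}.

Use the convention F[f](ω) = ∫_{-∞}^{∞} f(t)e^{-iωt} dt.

F(ω) = 2 \pi e^{- \frac{11 i \omega}{4} - 3 \left|{\omega}\right|}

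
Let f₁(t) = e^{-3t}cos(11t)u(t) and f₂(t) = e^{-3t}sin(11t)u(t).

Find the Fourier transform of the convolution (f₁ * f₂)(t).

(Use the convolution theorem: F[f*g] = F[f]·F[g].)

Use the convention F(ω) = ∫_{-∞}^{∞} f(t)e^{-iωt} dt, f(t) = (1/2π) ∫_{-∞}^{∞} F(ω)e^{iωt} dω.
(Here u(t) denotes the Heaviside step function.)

F[f₁*f₂](ω) = \frac{11 \left(i \omega + 3\right)}{\left(\left(i \omega + 3\right)^{2} + 121\right)^{2}}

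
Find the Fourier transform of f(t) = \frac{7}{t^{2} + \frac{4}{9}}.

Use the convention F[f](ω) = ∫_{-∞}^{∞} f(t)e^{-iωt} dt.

F(ω) = \frac{21 \pi e^{- \frac{2 \left|{\omega}\right|}{3}}}{2}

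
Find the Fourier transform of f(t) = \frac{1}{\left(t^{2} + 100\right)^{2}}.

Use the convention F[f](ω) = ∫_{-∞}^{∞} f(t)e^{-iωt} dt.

F(ω) = \frac{\pi \left(10 \left|{\omega}\right| + 1\right) e^{- 10 \left|{\omega}\right|}}{2000}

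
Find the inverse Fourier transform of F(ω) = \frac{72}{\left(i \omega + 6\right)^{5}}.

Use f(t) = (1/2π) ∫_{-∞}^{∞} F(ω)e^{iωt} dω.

f(t) = 3 t^{4} e^{- 6 t} u\left(t\right)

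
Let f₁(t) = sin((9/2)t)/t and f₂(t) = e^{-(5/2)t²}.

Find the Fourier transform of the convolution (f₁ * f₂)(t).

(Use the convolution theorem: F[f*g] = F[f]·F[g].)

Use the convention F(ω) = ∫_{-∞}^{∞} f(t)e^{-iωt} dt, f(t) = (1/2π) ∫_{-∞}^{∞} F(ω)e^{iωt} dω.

F[f₁*f₂](ω) = \begin{cases} \frac{\sqrt{10} \pi^{\frac{3}{2}} e^{- \frac{\omega^{2}}{10}}}{5} & \text{for}\: \omega > - \frac{9}{2} \wedge \omega < \frac{9}{2} \\0 & \text{otherwise} \end{cases}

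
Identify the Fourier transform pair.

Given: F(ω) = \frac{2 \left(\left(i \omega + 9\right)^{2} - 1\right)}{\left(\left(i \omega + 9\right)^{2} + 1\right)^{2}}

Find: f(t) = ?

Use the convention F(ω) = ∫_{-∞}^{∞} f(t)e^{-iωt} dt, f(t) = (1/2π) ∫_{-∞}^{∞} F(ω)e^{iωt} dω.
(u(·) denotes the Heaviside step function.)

f(t) = 2 t e^{- 9 t} \cos{\left(t \right)} u\left(t\right)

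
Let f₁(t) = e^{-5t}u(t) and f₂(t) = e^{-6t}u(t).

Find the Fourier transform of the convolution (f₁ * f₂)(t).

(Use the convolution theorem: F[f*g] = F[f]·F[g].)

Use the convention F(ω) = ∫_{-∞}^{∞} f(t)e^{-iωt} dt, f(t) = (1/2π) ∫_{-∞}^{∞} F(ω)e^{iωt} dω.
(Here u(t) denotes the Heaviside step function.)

F[f₁*f₂](ω) = \frac{1}{\left(i \omega + 5\right) \left(i \omega + 6\right)}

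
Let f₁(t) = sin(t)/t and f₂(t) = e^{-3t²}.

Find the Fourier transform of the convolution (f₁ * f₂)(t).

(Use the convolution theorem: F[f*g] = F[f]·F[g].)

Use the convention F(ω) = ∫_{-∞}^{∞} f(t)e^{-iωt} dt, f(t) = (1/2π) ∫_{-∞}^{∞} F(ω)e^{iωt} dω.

F[f₁*f₂](ω) = \begin{cases} \frac{\sqrt{3} \pi^{\frac{3}{2}} e^{- \frac{\omega^{2}}{12}}}{3} & \text{for}\: \omega > -1 \wedge \omega < 1 \\0 & \text{otherwise} \end{cases}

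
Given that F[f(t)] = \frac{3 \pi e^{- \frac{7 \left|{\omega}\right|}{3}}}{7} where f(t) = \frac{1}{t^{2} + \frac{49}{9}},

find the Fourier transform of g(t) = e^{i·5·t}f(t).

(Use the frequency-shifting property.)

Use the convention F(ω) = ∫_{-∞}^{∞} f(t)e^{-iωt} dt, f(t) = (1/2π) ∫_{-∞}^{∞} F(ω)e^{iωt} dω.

F[g](ω) = \frac{3 \pi e^{- \frac{7 \left|{\omega - 5}\right|}{3}}}{7}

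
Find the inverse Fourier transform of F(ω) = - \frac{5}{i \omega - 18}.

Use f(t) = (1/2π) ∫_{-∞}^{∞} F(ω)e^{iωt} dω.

f(t) = 5 e^{18 t} u\left(- t\right)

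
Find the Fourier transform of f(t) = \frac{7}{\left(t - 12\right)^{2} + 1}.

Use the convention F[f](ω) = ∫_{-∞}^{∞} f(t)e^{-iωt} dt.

F(ω) = 7 \pi e^{- 12 i \omega - \left|{\omega}\right|}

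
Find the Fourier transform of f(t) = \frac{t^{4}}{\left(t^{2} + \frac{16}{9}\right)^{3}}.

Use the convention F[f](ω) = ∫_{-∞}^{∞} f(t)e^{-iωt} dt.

F(ω) = \frac{\pi \left(16 \omega^{2} - 60 \left|{\omega}\right| + 27\right) e^{- \frac{4 \left|{\omega}\right|}{3}}}{96}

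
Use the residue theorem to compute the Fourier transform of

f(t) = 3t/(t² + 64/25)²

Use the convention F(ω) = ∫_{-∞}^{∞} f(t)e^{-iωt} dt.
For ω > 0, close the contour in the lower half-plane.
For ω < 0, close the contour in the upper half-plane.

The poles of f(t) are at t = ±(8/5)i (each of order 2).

Let g(z) = f(z)e^{-iωz}; for large |z| the factor e^{-iωz} decays in the lower half-plane when ω > 0 and in the upper half-plane when ω < 0.

Case ω > 0 (lower half-plane, clockwise contour ⇒ F(ω) = -2πi·ΣRes):
  Res_{z = - \frac{8 i}{5}} g(z) = \frac{15 \omega e^{- \frac{8 \omega}{5}}}{32} (pole of order 2)
  F(ω) = -2πi·ΣRes = - \frac{15 i \pi \omega e^{- \frac{8 \omega}{5}}}{16}

Case ω < 0 (upper half-plane, counterclockwise contour ⇒ F(ω) = +2πi·ΣRes):
  Res_{z = \frac{8 i}{5}} g(z) = - \frac{15 \omega e^{\frac{8 \omega}{5}}}{32} (pole of order 2)
  F(ω) = 2πi·ΣRes = - \frac{15 i \pi \omega e^{\frac{8 \omega}{5}}}{16}

Both cases combine into a single formula in |ω|:

F(ω) = - \frac{15 i \pi \omega e^{- \frac{8 \left|{\omega}\right|}{5}}}{16}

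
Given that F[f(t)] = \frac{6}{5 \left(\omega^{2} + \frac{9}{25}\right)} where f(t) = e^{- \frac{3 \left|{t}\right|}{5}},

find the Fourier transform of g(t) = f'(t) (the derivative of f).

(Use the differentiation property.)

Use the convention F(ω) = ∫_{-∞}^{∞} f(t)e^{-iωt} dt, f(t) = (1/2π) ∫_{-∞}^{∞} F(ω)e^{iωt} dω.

F[g](ω) = \frac{30 i \omega}{25 \omega^{2} + 9}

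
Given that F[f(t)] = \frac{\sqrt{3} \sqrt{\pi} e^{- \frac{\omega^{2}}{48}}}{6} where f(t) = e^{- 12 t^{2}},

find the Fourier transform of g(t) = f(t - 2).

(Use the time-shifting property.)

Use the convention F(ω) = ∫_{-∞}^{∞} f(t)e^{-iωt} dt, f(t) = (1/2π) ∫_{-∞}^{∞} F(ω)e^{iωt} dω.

F[g](ω) = \frac{\sqrt{3} \sqrt{\pi} e^{- \frac{\omega \left(\omega + 96 i\right)}{48}}}{6}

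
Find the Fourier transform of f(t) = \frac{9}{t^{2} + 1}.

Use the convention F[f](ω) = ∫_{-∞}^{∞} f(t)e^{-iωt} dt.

F(ω) = 9 \pi e^{- \left|{\omega}\right|}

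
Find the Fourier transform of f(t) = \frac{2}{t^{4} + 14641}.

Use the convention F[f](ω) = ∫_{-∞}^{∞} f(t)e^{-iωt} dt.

F(ω) = \frac{2 \pi e^{- \frac{11 \sqrt{2} \left|{\omega}\right|}{2}} \sin{\left(\frac{11 \sqrt{2} \left|{\omega}\right|}{2} + \frac{\pi}{4} \right)}}{1331}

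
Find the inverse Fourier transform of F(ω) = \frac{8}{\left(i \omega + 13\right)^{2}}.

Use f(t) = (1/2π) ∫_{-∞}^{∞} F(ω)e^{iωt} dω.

f(t) = 8 t e^{- 13 t} u\left(t\right)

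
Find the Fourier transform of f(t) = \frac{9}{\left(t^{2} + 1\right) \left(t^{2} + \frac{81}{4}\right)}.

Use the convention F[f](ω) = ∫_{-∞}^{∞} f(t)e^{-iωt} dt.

F(ω) = \frac{36 \pi e^{- \left|{\omega}\right|}}{77} - \frac{8 \pi e^{- \frac{9 \left|{\omega}\right|}{2}}}{77}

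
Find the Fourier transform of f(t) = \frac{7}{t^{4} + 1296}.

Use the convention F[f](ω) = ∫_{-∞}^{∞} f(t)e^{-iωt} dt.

F(ω) = \frac{7 \pi e^{- 3 \sqrt{2} \left|{\omega}\right|} \sin{\left(3 \sqrt{2} \left|{\omega}\right| + \frac{\pi}{4} \right)}}{216}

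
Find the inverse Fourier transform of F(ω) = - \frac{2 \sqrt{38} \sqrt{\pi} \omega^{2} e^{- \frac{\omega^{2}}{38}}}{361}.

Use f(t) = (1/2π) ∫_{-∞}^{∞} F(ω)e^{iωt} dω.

f(t) = \left(38 t^{2} - 2\right) e^{- \frac{19 t^{2}}{2}}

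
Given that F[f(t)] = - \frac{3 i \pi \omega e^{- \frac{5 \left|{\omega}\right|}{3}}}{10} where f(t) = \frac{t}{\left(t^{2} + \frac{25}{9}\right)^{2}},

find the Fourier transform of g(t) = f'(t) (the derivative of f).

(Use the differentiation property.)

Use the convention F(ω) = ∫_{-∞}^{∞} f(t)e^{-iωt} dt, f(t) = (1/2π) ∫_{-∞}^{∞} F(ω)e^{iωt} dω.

F[g](ω) = \frac{3 \pi \omega^{2} e^{- \frac{5 \left|{\omega}\right|}{3}}}{10}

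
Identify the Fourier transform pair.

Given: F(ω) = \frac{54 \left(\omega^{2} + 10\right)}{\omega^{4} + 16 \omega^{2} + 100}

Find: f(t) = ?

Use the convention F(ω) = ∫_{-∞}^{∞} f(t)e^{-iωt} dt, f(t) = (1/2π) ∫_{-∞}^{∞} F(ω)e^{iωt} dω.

f(t) = 9 e^{- 3 \left|{t}\right|} \cos{\left(t \right)}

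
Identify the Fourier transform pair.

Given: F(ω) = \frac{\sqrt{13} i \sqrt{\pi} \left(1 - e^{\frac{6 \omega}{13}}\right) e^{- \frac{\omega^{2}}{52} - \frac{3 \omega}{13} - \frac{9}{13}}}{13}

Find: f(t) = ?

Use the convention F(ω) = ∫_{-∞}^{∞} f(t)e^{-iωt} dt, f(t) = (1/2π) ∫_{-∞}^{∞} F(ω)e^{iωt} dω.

f(t) = 2 e^{- 13 t^{2}} \sin{\left(6 t \right)}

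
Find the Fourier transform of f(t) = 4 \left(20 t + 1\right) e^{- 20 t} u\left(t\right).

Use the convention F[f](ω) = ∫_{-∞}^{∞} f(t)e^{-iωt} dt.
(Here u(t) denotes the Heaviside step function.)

F(ω) = \frac{4 \left(- i \omega - 40\right)}{\omega^{2} - 40 i \omega - 400}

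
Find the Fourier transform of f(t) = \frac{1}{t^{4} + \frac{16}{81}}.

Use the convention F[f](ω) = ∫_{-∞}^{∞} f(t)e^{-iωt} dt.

F(ω) = \frac{27 \pi e^{- \frac{\sqrt{2} \left|{\omega}\right|}{3}} \sin{\left(\frac{\sqrt{2} \left|{\omega}\right|}{3} + \frac{\pi}{4} \right)}}{8}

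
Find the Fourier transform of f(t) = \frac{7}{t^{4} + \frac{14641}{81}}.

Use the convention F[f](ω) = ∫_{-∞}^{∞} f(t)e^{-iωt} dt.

F(ω) = \frac{189 \pi e^{- \frac{11 \sqrt{2} \left|{\omega}\right|}{6}} \sin{\left(\frac{11 \sqrt{2} \left|{\omega}\right|}{6} + \frac{\pi}{4} \right)}}{1331}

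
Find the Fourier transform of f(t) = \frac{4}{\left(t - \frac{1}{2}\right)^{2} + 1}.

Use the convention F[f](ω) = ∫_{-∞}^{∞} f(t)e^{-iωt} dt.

F(ω) = 4 \pi e^{- \frac{i \omega}{2} - \left|{\omega}\right|}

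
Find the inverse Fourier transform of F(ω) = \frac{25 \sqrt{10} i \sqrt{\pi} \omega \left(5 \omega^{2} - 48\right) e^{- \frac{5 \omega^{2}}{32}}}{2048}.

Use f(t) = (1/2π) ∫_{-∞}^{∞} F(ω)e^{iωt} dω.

f(t) = 8 t^{3} e^{- \frac{8 t^{2}}{5}}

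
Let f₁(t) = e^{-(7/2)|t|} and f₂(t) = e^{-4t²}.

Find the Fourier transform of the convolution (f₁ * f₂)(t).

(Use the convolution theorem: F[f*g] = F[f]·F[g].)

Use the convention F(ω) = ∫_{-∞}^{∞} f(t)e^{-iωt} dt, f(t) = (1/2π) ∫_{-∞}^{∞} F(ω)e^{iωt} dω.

F[f₁*f₂](ω) = \frac{14 \sqrt{\pi} e^{- \frac{\omega^{2}}{16}}}{4 \omega^{2} + 49}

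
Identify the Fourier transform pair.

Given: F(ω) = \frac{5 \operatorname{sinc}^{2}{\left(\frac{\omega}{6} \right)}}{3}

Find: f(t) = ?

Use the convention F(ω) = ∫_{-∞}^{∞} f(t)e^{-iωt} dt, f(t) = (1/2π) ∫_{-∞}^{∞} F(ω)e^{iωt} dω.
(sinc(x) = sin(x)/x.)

f(t) = 5 \left(\begin{cases} 1 - 3 \left|{t}\right| & \text{for}\: \left|{t}\right| < \frac{1}{3} \\0 & \text{otherwise} \end{cases}\right)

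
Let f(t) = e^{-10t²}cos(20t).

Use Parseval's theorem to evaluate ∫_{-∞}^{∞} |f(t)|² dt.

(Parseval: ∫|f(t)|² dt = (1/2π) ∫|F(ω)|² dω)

∫|f(t)|² dt = \frac{\sqrt{5} \sqrt{\pi} \left(1 + e^{20}\right)}{20 e^{20}}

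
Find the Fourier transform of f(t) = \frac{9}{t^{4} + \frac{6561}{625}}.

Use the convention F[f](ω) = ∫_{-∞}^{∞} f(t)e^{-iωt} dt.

F(ω) = \frac{125 \pi e^{- \frac{9 \sqrt{2} \left|{\omega}\right|}{10}} \sin{\left(\frac{9 \sqrt{2} \left|{\omega}\right|}{10} + \frac{\pi}{4} \right)}}{81}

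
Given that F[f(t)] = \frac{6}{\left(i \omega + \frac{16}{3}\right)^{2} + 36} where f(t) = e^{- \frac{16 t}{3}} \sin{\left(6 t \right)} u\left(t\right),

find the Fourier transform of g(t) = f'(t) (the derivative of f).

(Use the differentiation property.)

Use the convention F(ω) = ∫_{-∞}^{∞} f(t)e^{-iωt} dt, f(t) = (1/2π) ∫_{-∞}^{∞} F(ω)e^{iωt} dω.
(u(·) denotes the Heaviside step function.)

F[g](ω) = \frac{54 i \omega}{\left(3 i \omega + 16\right)^{2} + 324}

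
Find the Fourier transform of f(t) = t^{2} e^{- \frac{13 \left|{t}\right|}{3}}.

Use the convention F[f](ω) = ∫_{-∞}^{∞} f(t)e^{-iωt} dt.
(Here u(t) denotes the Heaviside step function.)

F(ω) = \frac{1404 \left(169 - 27 \omega^{2}\right)}{\left(9 \omega^{2} + 169\right)^{3}}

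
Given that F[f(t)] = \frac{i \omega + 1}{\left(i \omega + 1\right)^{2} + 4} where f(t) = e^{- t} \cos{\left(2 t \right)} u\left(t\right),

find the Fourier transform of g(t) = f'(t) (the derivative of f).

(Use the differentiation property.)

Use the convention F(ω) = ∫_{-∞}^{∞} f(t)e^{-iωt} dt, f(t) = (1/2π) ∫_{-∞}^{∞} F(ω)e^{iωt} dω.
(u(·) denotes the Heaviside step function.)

F[g](ω) = \frac{\omega \left(\omega - i\right)}{\omega^{2} - 2 i \omega - 5}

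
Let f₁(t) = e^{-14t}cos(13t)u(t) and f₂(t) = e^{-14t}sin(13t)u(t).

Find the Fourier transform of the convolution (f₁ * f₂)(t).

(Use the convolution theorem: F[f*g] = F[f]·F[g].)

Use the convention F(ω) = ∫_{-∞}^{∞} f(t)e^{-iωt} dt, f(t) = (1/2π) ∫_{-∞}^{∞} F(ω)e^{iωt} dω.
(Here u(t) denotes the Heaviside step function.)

F[f₁*f₂](ω) = \frac{13 \left(i \omega + 14\right)}{\left(\left(i \omega + 14\right)^{2} + 169\right)^{2}}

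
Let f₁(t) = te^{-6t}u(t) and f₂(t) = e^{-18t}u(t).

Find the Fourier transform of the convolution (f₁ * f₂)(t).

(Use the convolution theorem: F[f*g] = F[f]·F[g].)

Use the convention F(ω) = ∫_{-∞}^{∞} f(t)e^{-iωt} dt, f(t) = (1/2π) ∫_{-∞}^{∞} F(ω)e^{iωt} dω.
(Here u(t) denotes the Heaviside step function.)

F[f₁*f₂](ω) = \frac{1}{\left(i \omega + 6\right)^{2} \left(i \omega + 18\right)}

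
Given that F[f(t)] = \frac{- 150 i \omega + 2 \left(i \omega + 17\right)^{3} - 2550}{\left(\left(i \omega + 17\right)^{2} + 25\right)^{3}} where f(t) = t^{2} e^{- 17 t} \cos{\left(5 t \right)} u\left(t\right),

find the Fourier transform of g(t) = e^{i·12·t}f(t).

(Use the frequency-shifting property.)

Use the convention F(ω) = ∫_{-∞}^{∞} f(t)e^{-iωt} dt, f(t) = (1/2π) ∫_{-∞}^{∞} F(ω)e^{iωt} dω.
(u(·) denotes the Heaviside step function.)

F[g](ω) = \frac{2 \left(75 i \left(12 - \omega\right) + \left(i \left(\omega - 12\right) + 17\right)^{3} - 1275\right)}{\left(\left(i \left(\omega - 12\right) + 17\right)^{2} + 25\right)^{3}}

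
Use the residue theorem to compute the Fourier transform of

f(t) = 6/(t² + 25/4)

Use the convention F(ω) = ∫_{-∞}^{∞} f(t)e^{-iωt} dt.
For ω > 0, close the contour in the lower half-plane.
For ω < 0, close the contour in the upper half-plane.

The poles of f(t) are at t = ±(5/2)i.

Let g(z) = f(z)e^{-iωz}; for large |z| the factor e^{-iωz} decays in the lower half-plane when ω > 0 and in the upper half-plane when ω < 0.

Case ω > 0 (lower half-plane, clockwise contour ⇒ F(ω) = -2πi·ΣRes):
  Res_{z = - \frac{5 i}{2}} g(z) = \frac{6 i e^{- \frac{5 \omega}{2}}}{5}
  F(ω) = -2πi·ΣRes = \frac{12 \pi e^{- \frac{5 \omega}{2}}}{5}

Case ω < 0 (upper half-plane, counterclockwise contour ⇒ F(ω) = +2πi·ΣRes):
  Res_{z = \frac{5 i}{2}} g(z) = - \frac{6 i e^{\frac{5 \omega}{2}}}{5}
  F(ω) = 2πi·ΣRes = \frac{12 \pi e^{\frac{5 \omega}{2}}}{5}

Both cases combine into a single formula in |ω|:

F(ω) = \frac{12 \pi e^{- \frac{5 \left|{\omega}\right|}{2}}}{5}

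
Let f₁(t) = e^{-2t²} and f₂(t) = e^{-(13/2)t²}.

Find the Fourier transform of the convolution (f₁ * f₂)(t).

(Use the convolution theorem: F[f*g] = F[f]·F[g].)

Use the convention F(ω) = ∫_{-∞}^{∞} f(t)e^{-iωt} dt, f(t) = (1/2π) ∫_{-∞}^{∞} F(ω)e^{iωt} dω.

F[f₁*f₂](ω) = \frac{\sqrt{13} \pi e^{- \frac{17 \omega^{2}}{104}}}{13}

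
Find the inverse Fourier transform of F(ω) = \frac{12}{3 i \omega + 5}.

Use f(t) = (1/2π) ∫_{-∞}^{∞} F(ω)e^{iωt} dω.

f(t) = 4 e^{- \frac{5 t}{3}} u\left(t\right)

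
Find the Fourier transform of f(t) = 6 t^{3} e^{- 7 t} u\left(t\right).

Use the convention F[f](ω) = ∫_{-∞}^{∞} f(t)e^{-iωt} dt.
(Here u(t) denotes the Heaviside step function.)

F(ω) = \frac{36}{\left(i \omega + 7\right)^{4}}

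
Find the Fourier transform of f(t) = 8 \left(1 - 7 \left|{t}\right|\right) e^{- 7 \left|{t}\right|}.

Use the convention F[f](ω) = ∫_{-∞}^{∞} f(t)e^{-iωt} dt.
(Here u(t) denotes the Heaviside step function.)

F(ω) = \frac{224 \omega^{2}}{\left(\omega^{2} + 49\right)^{2}}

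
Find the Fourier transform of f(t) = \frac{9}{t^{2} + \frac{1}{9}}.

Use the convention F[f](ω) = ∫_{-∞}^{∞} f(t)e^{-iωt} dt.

F(ω) = 27 \pi e^{- \frac{\left|{\omega}\right|}{3}}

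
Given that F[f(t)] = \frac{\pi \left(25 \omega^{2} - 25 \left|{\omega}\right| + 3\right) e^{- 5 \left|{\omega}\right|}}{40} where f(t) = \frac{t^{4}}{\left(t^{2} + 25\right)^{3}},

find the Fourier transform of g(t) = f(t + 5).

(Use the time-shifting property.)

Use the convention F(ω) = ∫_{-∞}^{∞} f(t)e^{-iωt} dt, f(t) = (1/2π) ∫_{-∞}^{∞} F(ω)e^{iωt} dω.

F[g](ω) = \frac{\pi \left(25 \omega^{2} - 25 \left|{\omega}\right| + 3\right) e^{5 i \omega - 5 \left|{\omega}\right|}}{40}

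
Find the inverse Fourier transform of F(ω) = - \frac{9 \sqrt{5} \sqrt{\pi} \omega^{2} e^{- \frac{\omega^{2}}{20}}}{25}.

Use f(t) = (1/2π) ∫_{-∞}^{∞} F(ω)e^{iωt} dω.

f(t) = 9 \left(20 t^{2} - 2\right) e^{- 5 t^{2}}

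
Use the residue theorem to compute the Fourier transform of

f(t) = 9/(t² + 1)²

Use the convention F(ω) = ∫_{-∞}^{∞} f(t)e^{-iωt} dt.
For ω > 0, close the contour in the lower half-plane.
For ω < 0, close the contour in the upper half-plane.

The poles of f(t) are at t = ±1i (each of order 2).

Let g(z) = f(z)e^{-iωz}; for large |z| the factor e^{-iωz} decays in the lower half-plane when ω > 0 and in the upper half-plane when ω < 0.

Case ω > 0 (lower half-plane, clockwise contour ⇒ F(ω) = -2πi·ΣRes):
  Res_{z = - i} g(z) = \frac{9 i \left(\omega + 1\right) e^{- \omega}}{4} (pole of order 2)
  F(ω) = -2πi·ΣRes = \frac{9 \pi \left(\omega + 1\right) e^{- \omega}}{2}

Case ω < 0 (upper half-plane, counterclockwise contour ⇒ F(ω) = +2πi·ΣRes):
  Res_{z = i} g(z) = \frac{9 i \left(\omega - 1\right) e^{\omega}}{4} (pole of order 2)
  F(ω) = 2πi·ΣRes = \frac{9 \pi \left(1 - \omega\right) e^{\omega}}{2}

Both cases combine into a single formula in |ω|:

F(ω) = \frac{9 \pi \left(\left|{\omega}\right| + 1\right) e^{- \left|{\omega}\right|}}{2}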